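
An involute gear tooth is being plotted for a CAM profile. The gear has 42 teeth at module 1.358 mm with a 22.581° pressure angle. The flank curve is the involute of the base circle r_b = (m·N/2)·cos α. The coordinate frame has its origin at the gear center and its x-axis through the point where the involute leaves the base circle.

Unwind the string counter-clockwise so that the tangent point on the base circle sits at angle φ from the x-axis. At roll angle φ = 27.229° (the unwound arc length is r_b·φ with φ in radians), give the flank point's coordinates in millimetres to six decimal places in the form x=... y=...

x=29.139444 y=0.920969

pitch radius r_p = m·N/2 = 1.358·42/2 = 28.518000
base radius r_b = r_p·cos α = 28.518000·cos 22.581° = 26.331742
roll angle φ = 27.229° = 0.47523570 rad
x = r_b·(cos φ + φ·sin φ) = 26.331742·(0.88918490 + 0.47523570·0.45754804) = 29.139444
y = r_b·(sin φ − φ·cos φ) = 26.331742·(0.45754804 − 0.47523570·0.88918490) = 0.920969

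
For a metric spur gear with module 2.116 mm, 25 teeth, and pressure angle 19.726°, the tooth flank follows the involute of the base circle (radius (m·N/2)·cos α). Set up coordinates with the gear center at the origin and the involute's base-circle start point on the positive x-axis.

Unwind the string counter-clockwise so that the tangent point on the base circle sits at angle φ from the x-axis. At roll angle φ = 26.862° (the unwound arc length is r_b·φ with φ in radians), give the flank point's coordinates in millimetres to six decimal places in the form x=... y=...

x=27.485609 y=0.836588

pitch radius r_p = m·N/2 = 2.116·25/2 = 26.450000
base radius r_b = r_p·cos α = 26.450000·cos 19.726° = 24.897847
roll angle φ = 26.862° = 0.46883034 rad
x = r_b·(cos φ + φ·sin φ) = 24.897847·(0.89209740 + 0.46883034·0.45184315) = 27.485609
y = r_b·(sin φ − φ·cos φ) = 24.897847·(0.45184315 − 0.46883034·0.89209740) = 0.836588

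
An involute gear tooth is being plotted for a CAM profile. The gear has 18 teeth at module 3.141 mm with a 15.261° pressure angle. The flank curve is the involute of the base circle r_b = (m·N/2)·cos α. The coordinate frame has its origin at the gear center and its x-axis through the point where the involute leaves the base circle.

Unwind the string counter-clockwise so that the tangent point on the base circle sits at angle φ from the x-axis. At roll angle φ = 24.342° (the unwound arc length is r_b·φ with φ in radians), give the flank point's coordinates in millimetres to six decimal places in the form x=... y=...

x=29.623447 y=0.684605

pitch radius r_p = m·N/2 = 3.141·18/2 = 28.269000
base radius r_b = r_p·cos α = 28.269000·cos 15.261° = 27.272145
roll angle φ = 24.342° = 0.42484805 rad
x = r_b·(cos φ + φ·sin φ) = 27.272145·(0.91110138 + 0.42484805·0.41218234) = 29.623447
y = r_b·(sin φ − φ·cos φ) = 27.272145·(0.41218234 − 0.42484805·0.91110138) = 0.684605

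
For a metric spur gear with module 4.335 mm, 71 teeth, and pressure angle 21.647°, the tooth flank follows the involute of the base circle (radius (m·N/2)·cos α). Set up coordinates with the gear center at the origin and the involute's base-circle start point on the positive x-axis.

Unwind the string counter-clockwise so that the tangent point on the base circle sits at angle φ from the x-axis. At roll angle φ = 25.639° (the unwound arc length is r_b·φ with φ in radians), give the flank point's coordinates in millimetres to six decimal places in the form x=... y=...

pitch radius r_p = m·N/2 = 4.335·71/2 = 153.892500
base radius r_b = r_p·cos α = 153.892500·cos 21.647° = 143.039108
roll angle φ = 25.639° = 0.44748497 rad
x = r_b·(cos φ + φ·sin φ) = 143.039108·(0.90153821 + 0.44748497·0.43269951) = 156.651386
y = r_b·(sin φ − φ·cos φ) = 143.039108·(0.43269951 − 0.44748497·0.90153821) = 4.187429

x=156.651386 y=4.187429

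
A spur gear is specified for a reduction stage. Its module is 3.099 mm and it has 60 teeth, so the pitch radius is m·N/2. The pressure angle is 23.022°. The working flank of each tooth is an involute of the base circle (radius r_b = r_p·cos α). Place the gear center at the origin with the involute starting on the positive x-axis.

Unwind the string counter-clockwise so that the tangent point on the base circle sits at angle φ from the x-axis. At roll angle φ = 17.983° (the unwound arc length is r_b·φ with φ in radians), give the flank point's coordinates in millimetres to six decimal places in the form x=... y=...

x=89.676666 y=0.873195

pitch radius r_p = m·N/2 = 3.099·60/2 = 92.970000
base radius r_b = r_p·cos α = 92.970000·cos 23.022° = 85.565382
roll angle φ = 17.983° = 0.31386256 rad
x = r_b·(cos φ + φ·sin φ) = 85.565382·(0.95114816 + 0.31386256·0.30873480) = 89.676666
y = r_b·(sin φ − φ·cos φ) = 85.565382·(0.30873480 − 0.31386256·0.95114816) = 0.873195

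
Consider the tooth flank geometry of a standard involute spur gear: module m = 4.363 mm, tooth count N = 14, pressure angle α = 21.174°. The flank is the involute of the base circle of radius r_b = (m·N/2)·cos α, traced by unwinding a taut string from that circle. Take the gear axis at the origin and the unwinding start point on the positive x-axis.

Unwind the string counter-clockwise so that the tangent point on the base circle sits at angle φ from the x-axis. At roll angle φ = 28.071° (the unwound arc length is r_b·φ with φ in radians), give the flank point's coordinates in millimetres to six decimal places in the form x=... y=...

x=31.694683 y=1.089809

pitch radius r_p = m·N/2 = 4.363·14/2 = 30.541000
base radius r_b = r_p·cos α = 30.541000·cos 21.174° = 28.479110
roll angle φ = 28.071° = 0.48993137 rad
x = r_b·(cos φ + φ·sin φ) = 28.479110·(0.88236515 + 0.48993137·0.47056534) = 31.694683
y = r_b·(sin φ − φ·cos φ) = 28.479110·(0.47056534 − 0.48993137·0.88236515) = 1.089809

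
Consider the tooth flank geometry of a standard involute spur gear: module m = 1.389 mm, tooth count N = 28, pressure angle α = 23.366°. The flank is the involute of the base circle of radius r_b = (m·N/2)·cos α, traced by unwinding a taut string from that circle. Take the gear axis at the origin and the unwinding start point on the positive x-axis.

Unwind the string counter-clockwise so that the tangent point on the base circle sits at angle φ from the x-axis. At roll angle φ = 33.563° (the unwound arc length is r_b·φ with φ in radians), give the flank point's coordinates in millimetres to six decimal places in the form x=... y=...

pitch radius r_p = m·N/2 = 1.389·28/2 = 19.446000
base radius r_b = r_p·cos α = 19.446000·cos 23.366° = 17.851236
roll angle φ = 33.563° = 0.58578486 rad
x = r_b·(cos φ + φ·sin φ) = 17.851236·(0.83327843 + 0.58578486·0.55285356) = 20.656231
y = r_b·(sin φ − φ·cos φ) = 17.851236·(0.55285356 − 0.58578486·0.83327843) = 1.155540

x=20.656231 y=1.155540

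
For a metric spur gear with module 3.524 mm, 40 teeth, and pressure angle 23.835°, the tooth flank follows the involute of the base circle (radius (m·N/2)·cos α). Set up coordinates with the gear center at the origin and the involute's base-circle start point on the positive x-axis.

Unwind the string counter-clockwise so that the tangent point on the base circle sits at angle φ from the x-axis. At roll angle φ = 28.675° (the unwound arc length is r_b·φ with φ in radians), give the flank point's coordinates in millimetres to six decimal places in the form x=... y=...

x=72.044270 y=2.626968

pitch radius r_p = m·N/2 = 3.524·40/2 = 70.480000
base radius r_b = r_p·cos α = 70.480000·cos 23.835° = 64.468971
roll angle φ = 28.675° = 0.50047316 rad
x = r_b·(cos φ + φ·sin φ) = 64.468971·(0.87735562 + 0.50047316·0.47984072) = 72.044270
y = r_b·(sin φ − φ·cos φ) = 64.468971·(0.47984072 − 0.50047316·0.87735562) = 2.626968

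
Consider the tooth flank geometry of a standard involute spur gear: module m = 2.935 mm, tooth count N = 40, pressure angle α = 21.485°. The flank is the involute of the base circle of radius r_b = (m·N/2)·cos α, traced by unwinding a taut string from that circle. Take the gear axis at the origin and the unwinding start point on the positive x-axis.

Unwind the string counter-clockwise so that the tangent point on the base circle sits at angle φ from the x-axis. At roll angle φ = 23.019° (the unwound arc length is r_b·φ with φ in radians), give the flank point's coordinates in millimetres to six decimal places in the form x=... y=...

pitch radius r_p = m·N/2 = 2.935·40/2 = 58.700000
base radius r_b = r_p·cos α = 58.700000·cos 21.485° = 54.621142
roll angle φ = 23.019° = 0.40175734 rad
x = r_b·(cos φ + φ·sin φ) = 54.621142·(0.92037523 + 0.40175734·0.39103636) = 58.853022
y = r_b·(sin φ − φ·cos φ) = 54.621142·(0.39103636 − 0.40175734·0.92037523) = 1.161729

x=58.853022 y=1.161729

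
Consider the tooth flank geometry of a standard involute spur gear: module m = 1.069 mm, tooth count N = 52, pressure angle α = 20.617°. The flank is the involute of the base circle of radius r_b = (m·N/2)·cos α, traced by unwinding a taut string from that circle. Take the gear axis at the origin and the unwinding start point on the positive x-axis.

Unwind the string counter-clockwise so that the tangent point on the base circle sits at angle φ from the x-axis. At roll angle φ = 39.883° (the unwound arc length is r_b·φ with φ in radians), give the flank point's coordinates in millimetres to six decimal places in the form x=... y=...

x=31.573204 y=2.785411

pitch radius r_p = m·N/2 = 1.069·52/2 = 27.794000
base radius r_b = r_p·cos α = 27.794000·cos 20.617° = 26.013936
roll angle φ = 39.883° = 0.69608967 rad
x = r_b·(cos φ + φ·sin φ) = 26.013936·(0.76735544 + 0.69608967·0.64122198) = 31.573204
y = r_b·(sin φ − φ·cos φ) = 26.013936·(0.64122198 − 0.69608967·0.76735544) = 2.785411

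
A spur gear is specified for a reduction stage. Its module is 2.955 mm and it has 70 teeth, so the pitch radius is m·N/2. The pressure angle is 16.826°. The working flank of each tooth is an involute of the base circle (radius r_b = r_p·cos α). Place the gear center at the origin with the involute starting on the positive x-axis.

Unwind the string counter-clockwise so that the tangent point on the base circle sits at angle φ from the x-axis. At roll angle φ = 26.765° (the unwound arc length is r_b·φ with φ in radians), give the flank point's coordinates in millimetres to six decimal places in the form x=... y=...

x=109.216484 y=3.291006

pitch radius r_p = m·N/2 = 2.955·70/2 = 103.425000
base radius r_b = r_p·cos α = 103.425000·cos 16.826° = 98.997194
roll angle φ = 26.765° = 0.46713737 rad
x = r_b·(cos φ + φ·sin φ) = 98.997194·(0.89286108 + 0.46713737·0.45033221) = 109.216484
y = r_b·(sin φ − φ·cos φ) = 98.997194·(0.45033221 − 0.46713737·0.89286108) = 3.291006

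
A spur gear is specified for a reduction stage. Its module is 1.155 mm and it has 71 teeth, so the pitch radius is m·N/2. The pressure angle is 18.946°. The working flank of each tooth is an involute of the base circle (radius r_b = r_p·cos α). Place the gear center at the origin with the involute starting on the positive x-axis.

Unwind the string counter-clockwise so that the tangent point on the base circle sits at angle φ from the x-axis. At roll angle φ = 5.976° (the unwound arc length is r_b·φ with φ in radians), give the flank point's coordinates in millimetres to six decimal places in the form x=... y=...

pitch radius r_p = m·N/2 = 1.155·71/2 = 41.002500
base radius r_b = r_p·cos α = 41.002500·cos 18.946° = 38.781189
roll angle φ = 5.976° = 0.10430088 rad
x = r_b·(cos φ + φ·sin φ) = 38.781189·(0.99456559 + 0.10430088·0.10411187) = 38.991560
y = r_b·(sin φ − φ·cos φ) = 38.781189·(0.10411187 − 0.10430088·0.99456559) = 0.014652

x=38.991560 y=0.014652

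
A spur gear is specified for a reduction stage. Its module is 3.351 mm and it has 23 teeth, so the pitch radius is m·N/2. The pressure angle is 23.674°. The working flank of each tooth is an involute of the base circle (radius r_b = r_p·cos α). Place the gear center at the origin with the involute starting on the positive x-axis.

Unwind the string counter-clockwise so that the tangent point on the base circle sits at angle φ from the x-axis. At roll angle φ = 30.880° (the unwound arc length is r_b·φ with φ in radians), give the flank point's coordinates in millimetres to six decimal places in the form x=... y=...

pitch radius r_p = m·N/2 = 3.351·23/2 = 38.536500
base radius r_b = r_p·cos α = 38.536500·cos 23.674° = 35.293457
roll angle φ = 30.880° = 0.53895767 rad
x = r_b·(cos φ + φ·sin φ) = 35.293457·(0.85824411 + 0.53895767·0.51324170) = 40.053121
y = r_b·(sin φ − φ·cos φ) = 35.293457·(0.51324170 − 0.53895767·0.85824411) = 1.788829

x=40.053121 y=1.788829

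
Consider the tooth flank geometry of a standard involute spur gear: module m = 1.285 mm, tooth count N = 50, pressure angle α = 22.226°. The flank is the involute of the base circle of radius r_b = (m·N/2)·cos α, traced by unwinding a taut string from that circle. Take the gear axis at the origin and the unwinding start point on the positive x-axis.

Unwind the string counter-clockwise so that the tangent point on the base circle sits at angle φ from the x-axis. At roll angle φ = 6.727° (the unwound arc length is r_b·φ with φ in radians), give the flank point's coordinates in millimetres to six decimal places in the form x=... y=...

pitch radius r_p = m·N/2 = 1.285·50/2 = 32.125000
base radius r_b = r_p·cos α = 32.125000·cos 22.226° = 29.738081
roll angle φ = 6.727° = 0.11740830 rad
x = r_b·(cos φ + φ·sin φ) = 29.738081·(0.99311556 + 0.11740830·0.11713874) = 29.942341
y = r_b·(sin φ − φ·cos φ) = 29.738081·(0.11713874 − 0.11740830·0.99311556) = 0.016021

x=29.942341 y=0.016021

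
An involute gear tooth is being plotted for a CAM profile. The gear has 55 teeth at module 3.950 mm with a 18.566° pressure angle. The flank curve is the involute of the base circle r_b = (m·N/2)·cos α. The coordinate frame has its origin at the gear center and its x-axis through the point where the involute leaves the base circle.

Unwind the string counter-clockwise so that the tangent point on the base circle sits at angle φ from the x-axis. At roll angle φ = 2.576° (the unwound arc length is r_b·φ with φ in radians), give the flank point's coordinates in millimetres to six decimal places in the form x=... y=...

x=103.075905 y=0.003119

pitch radius r_p = m·N/2 = 3.950·55/2 = 108.625000
base radius r_b = r_p·cos α = 108.625000·cos 18.566° = 102.971885
roll angle φ = 2.576° = 0.04495968 rad
x = r_b·(cos φ + φ·sin φ) = 102.971885·(0.99898948 + 0.04495968·0.04494454) = 103.075905
y = r_b·(sin φ − φ·cos φ) = 102.971885·(0.04494454 − 0.04495968·0.99898948) = 0.003119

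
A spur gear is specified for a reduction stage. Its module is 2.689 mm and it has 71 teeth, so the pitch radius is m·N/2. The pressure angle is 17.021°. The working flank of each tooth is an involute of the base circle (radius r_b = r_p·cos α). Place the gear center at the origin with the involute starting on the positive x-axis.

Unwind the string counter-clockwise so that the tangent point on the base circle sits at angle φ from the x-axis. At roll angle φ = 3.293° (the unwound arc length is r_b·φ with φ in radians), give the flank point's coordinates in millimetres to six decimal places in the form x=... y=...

x=91.428770 y=0.005774

pitch radius r_p = m·N/2 = 2.689·71/2 = 95.459500
base radius r_b = r_p·cos α = 95.459500·cos 17.021° = 91.278138
roll angle φ = 3.293° = 0.05747369 rad
x = r_b·(cos φ + φ·sin φ) = 91.278138·(0.99834884 + 0.05747369·0.05744206) = 91.428770
y = r_b·(sin φ − φ·cos φ) = 91.278138·(0.05744206 − 0.05747369·0.99834884) = 0.005774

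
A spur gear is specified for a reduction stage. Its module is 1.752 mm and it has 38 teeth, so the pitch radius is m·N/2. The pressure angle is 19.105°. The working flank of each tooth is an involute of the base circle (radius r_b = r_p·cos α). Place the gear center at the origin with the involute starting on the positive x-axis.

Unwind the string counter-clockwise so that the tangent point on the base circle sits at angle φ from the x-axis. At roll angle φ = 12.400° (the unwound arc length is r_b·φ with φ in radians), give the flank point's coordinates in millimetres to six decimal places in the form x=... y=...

pitch radius r_p = m·N/2 = 1.752·38/2 = 33.288000
base radius r_b = r_p·cos α = 33.288000·cos 19.105° = 31.454509
roll angle φ = 12.400° = 0.21642083 rad
x = r_b·(cos φ + φ·sin φ) = 31.454509·(0.97667228 + 0.21642083·0.21473533) = 32.182538
y = r_b·(sin φ − φ·cos φ) = 31.454509·(0.21473533 − 0.21642083·0.97667228) = 0.105785

x=32.182538 y=0.105785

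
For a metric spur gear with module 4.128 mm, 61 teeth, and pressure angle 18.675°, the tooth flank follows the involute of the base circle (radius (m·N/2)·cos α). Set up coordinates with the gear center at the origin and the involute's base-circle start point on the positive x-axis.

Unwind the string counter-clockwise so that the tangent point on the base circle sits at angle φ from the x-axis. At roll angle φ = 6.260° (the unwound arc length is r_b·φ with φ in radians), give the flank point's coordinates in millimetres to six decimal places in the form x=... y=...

x=119.984949 y=0.051792

pitch radius r_p = m·N/2 = 4.128·61/2 = 125.904000
base radius r_b = r_p·cos α = 125.904000·cos 18.675° = 119.275165
roll angle φ = 6.260° = 0.10925761 rad
x = r_b·(cos φ + φ·sin φ) = 119.275165·(0.99403732 + 0.10925761·0.10904037) = 119.984949
y = r_b·(sin φ − φ·cos φ) = 119.275165·(0.10904037 − 0.10925761·0.99403732) = 0.051792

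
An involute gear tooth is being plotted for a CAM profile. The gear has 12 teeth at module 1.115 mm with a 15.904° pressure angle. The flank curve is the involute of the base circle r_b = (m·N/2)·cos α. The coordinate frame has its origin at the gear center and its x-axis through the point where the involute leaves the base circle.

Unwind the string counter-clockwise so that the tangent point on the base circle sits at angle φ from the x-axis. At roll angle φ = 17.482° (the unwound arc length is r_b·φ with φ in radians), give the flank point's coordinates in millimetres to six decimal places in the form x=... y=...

pitch radius r_p = m·N/2 = 1.115·12/2 = 6.690000
base radius r_b = r_p·cos α = 6.690000·cos 15.904° = 6.433921
roll angle φ = 17.482° = 0.30511846 rad
x = r_b·(cos φ + φ·sin φ) = 6.433921·(0.95381137 + 0.30511846·0.30040617) = 6.726477
y = r_b·(sin φ − φ·cos φ) = 6.433921·(0.30040617 − 0.30511846·0.95381137) = 0.060355

x=6.726477 y=0.060355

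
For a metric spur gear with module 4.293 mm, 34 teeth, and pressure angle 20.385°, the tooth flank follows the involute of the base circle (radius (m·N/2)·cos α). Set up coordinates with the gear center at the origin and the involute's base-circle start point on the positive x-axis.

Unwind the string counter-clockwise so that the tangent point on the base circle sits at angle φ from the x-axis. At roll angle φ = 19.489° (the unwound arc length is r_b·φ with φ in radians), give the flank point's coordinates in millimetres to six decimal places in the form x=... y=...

pitch radius r_p = m·N/2 = 4.293·34/2 = 72.981000
base radius r_b = r_p·cos α = 72.981000·cos 20.385° = 68.410434
roll angle φ = 19.489° = 0.34014722 rad
x = r_b·(cos φ + φ·sin φ) = 68.410434·(0.94270556 + 0.34014722·0.33362588) = 72.254244
y = r_b·(sin φ − φ·cos φ) = 68.410434·(0.33362588 − 0.34014722·0.94270556) = 0.887092

x=72.254244 y=0.887092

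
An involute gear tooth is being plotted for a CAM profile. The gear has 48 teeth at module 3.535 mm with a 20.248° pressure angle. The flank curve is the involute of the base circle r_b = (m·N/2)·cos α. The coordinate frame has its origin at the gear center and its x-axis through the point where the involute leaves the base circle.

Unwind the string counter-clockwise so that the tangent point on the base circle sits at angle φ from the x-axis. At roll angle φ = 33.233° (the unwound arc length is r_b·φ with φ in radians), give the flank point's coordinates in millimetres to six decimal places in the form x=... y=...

x=91.881314 y=5.005360

pitch radius r_p = m·N/2 = 3.535·48/2 = 84.840000
base radius r_b = r_p·cos α = 84.840000·cos 20.248° = 79.597178
roll angle φ = 33.233° = 0.58002527 rad
x = r_b·(cos φ + φ·sin φ) = 79.597178·(0.83644880 + 0.58002527·0.54804507) = 91.881314
y = r_b·(sin φ − φ·cos φ) = 79.597178·(0.54804507 − 0.58002527·0.83644880) = 5.005360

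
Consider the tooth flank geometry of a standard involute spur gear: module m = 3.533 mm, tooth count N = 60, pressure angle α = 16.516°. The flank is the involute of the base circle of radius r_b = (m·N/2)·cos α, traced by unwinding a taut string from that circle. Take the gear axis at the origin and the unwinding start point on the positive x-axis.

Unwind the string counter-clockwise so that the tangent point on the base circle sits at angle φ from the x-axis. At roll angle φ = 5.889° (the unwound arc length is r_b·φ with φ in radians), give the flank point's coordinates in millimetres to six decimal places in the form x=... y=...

pitch radius r_p = m·N/2 = 3.533·60/2 = 105.990000
base radius r_b = r_p·cos α = 105.990000·cos 16.516° = 101.616893
roll angle φ = 5.889° = 0.10278244 rad
x = r_b·(cos φ + φ·sin φ) = 101.616893·(0.99472253 + 0.10278244·0.10260157) = 102.152229
y = r_b·(sin φ − φ·cos φ) = 101.616893·(0.10260157 − 0.10278244·0.99472253) = 0.036740

x=102.152229 y=0.036740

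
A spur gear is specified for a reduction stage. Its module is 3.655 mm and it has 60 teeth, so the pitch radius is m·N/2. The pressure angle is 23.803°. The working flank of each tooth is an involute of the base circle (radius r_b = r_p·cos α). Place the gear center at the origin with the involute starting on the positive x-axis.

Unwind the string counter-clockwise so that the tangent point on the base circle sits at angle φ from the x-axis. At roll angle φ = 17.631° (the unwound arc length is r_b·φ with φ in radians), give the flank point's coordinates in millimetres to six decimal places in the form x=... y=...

pitch radius r_p = m·N/2 = 3.655·60/2 = 109.650000
base radius r_b = r_p·cos α = 109.650000·cos 23.803° = 100.323011
roll angle φ = 17.631° = 0.30771900 rad
x = r_b·(cos φ + φ·sin φ) = 100.323011·(0.95302693 + 0.30771900·0.30288557) = 104.961001
y = r_b·(sin φ − φ·cos φ) = 100.323011·(0.30288557 − 0.30771900·0.95302693) = 0.965215

x=104.961001 y=0.965215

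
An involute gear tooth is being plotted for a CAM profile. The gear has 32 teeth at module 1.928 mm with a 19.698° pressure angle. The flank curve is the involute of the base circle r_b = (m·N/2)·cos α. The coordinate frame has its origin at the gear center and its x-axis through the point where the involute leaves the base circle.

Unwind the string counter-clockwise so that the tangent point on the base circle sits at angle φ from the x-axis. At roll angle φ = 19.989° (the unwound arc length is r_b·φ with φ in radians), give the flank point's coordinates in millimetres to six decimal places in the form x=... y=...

x=30.756874 y=0.406095

pitch radius r_p = m·N/2 = 1.928·32/2 = 30.848000
base radius r_b = r_p·cos α = 30.848000·cos 19.698° = 29.042846
roll angle φ = 19.989° = 0.34887386 rad
x = r_b·(cos φ + φ·sin φ) = 29.042846·(0.93975827 + 0.34887386·0.34183973) = 30.756874
y = r_b·(sin φ − φ·cos φ) = 29.042846·(0.34183973 − 0.34887386·0.93975827) = 0.406095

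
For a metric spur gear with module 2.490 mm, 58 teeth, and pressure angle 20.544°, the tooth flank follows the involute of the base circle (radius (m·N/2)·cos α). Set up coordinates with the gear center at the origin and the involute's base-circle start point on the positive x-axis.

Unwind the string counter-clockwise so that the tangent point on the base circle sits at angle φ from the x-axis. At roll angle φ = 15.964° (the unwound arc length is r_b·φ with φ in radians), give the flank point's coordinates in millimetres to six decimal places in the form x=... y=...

pitch radius r_p = m·N/2 = 2.490·58/2 = 72.210000
base radius r_b = r_p·cos α = 72.210000·cos 20.544° = 67.617659
roll angle φ = 15.964° = 0.27862436 rad
x = r_b·(cos φ + φ·sin φ) = 67.617659·(0.96143469 + 0.27862436·0.27503332) = 70.191571
y = r_b·(sin φ − φ·cos φ) = 67.617659·(0.27503332 − 0.27862436·0.96143469) = 0.483750

x=70.191571 y=0.483750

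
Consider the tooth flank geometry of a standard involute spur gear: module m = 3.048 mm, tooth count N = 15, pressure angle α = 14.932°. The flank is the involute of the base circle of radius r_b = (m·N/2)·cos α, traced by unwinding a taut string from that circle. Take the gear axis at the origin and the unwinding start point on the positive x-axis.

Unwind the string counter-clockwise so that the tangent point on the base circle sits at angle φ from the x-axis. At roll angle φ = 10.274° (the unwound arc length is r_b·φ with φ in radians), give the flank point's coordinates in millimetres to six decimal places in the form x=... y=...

x=22.440330 y=0.042315

pitch radius r_p = m·N/2 = 3.048·15/2 = 22.860000
base radius r_b = r_p·cos α = 22.860000·cos 14.932° = 22.088071
roll angle φ = 10.274° = 0.17931513 rad
x = r_b·(cos φ + φ·sin φ) = 22.088071·(0.98396607 + 0.17931513·0.17835572) = 22.440330
y = r_b·(sin φ − φ·cos φ) = 22.088071·(0.17835572 − 0.17931513·0.98396607) = 0.042315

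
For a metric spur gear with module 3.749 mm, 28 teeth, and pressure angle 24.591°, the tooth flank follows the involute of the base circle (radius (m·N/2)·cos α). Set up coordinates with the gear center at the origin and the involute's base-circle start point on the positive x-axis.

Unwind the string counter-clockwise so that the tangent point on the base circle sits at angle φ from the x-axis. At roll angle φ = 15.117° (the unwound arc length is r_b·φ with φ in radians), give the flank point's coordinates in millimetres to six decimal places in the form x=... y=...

x=49.357945 y=0.290157

pitch radius r_p = m·N/2 = 3.749·28/2 = 52.486000
base radius r_b = r_p·cos α = 52.486000·cos 24.591° = 47.725598
roll angle φ = 15.117° = 0.26384142 rad
x = r_b·(cos φ + φ·sin φ) = 47.725598·(0.96539530 + 0.26384142·0.26079096) = 49.357945
y = r_b·(sin φ − φ·cos φ) = 47.725598·(0.26079096 − 0.26384142·0.96539530) = 0.290157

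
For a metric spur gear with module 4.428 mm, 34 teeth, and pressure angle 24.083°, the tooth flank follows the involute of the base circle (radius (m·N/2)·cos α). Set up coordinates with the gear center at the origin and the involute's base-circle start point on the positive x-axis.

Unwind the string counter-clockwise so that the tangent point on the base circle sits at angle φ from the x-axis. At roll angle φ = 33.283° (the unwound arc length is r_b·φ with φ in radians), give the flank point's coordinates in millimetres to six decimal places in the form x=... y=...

x=79.358766 y=4.340682

pitch radius r_p = m·N/2 = 4.428·34/2 = 75.276000
base radius r_b = r_p·cos α = 75.276000·cos 24.083° = 68.723622
roll angle φ = 33.283° = 0.58089793 rad
x = r_b·(cos φ + φ·sin φ) = 68.723622·(0.83597022 + 0.58089793·0.54877480) = 79.358766
y = r_b·(sin φ − φ·cos φ) = 68.723622·(0.54877480 − 0.58089793·0.83597022) = 4.340682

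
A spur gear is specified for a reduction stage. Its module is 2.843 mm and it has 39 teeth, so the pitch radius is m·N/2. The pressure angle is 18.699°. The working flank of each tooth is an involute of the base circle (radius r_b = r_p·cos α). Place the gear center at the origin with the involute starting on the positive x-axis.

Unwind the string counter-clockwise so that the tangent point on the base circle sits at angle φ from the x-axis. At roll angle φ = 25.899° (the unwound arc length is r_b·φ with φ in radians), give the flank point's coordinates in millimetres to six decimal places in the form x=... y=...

pitch radius r_p = m·N/2 = 2.843·39/2 = 55.438500
base radius r_b = r_p·cos α = 55.438500·cos 18.699° = 52.512227
roll angle φ = 25.899° = 0.45202282 rad
x = r_b·(cos φ + φ·sin φ) = 52.512227·(0.89956540 + 0.45202282·0.43678609) = 57.606054
y = r_b·(sin φ − φ·cos φ) = 52.512227·(0.43678609 − 0.45202282·0.89956540) = 1.583874

x=57.606054 y=1.583874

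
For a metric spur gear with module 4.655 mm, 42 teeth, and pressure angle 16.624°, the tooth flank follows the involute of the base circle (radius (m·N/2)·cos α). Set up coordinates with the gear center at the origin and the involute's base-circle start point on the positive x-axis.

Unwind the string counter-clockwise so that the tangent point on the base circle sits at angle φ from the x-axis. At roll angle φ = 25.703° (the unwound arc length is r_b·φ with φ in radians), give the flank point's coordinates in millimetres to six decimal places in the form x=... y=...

pitch radius r_p = m·N/2 = 4.655·42/2 = 97.755000
base radius r_b = r_p·cos α = 97.755000·cos 16.624° = 93.669117
roll angle φ = 25.703° = 0.44860198 rad
x = r_b·(cos φ + φ·sin φ) = 93.669117·(0.90105431 + 0.44860198·0.43370626) = 102.625365
y = r_b·(sin φ − φ·cos φ) = 93.669117·(0.43370626 − 0.44860198·0.90105431) = 2.762444

x=102.625365 y=2.762444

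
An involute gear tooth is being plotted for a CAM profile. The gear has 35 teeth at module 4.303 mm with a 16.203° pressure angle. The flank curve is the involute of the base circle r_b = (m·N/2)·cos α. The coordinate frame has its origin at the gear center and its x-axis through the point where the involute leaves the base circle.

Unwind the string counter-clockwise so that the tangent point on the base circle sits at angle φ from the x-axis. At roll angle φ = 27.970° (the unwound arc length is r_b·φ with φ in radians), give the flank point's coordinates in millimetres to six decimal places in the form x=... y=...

x=80.421057 y=2.737852

pitch radius r_p = m·N/2 = 4.303·35/2 = 75.302500
base radius r_b = r_p·cos α = 75.302500·cos 16.203° = 72.311415
roll angle φ = 27.970° = 0.48816859 rad
x = r_b·(cos φ + φ·sin φ) = 72.311415·(0.88319329 + 0.48816859·0.46900919) = 80.421057
y = r_b·(sin φ − φ·cos φ) = 72.311415·(0.46900919 − 0.48816859·0.88319329) = 2.737852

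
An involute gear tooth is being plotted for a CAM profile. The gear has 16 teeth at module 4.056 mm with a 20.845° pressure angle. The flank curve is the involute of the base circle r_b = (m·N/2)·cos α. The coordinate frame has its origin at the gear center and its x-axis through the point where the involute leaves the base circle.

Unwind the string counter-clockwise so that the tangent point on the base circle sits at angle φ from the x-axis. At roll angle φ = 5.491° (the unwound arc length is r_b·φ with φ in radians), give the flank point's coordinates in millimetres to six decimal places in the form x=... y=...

x=30.463102 y=0.008889

pitch radius r_p = m·N/2 = 4.056·16/2 = 32.448000
base radius r_b = r_p·cos α = 32.448000·cos 20.845° = 30.324164
roll angle φ = 5.491° = 0.09583603 rad
x = r_b·(cos φ + φ·sin φ) = 30.324164·(0.99541124 + 0.09583603·0.09568939) = 30.463102
y = r_b·(sin φ − φ·cos φ) = 30.324164·(0.09568939 − 0.09583603·0.99541124) = 0.008889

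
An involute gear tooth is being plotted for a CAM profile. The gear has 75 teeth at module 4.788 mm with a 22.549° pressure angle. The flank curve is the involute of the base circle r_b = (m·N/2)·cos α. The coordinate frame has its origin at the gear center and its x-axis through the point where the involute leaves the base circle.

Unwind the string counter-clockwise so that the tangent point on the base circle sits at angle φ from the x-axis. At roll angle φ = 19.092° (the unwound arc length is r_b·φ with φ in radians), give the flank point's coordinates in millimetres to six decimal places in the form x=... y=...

pitch radius r_p = m·N/2 = 4.788·75/2 = 179.550000
base radius r_b = r_p·cos α = 179.550000·cos 22.549° = 165.823747
roll angle φ = 19.092° = 0.33321826 rad
x = r_b·(cos φ + φ·sin φ) = 165.823747·(0.94499459 + 0.33321826·0.32708596) = 174.775842
y = r_b·(sin φ − φ·cos φ) = 165.823747·(0.32708596 − 0.33321826·0.94499459) = 2.022470

x=174.775842 y=2.022470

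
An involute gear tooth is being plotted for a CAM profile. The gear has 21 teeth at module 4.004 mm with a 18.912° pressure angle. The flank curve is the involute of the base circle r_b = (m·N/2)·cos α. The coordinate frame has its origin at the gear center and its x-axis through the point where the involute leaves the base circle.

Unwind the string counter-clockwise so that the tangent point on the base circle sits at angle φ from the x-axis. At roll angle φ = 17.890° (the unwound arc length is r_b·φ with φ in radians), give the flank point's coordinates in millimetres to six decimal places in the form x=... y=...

x=41.664246 y=0.399654

pitch radius r_p = m·N/2 = 4.004·21/2 = 42.042000
base radius r_b = r_p·cos α = 42.042000·cos 18.912° = 39.772468
roll angle φ = 17.890° = 0.31223940 rad
x = r_b·(cos φ + φ·sin φ) = 39.772468·(0.95164803 + 0.31223940·0.30719053) = 41.664246
y = r_b·(sin φ − φ·cos φ) = 39.772468·(0.30719053 − 0.31223940·0.95164803) = 0.399654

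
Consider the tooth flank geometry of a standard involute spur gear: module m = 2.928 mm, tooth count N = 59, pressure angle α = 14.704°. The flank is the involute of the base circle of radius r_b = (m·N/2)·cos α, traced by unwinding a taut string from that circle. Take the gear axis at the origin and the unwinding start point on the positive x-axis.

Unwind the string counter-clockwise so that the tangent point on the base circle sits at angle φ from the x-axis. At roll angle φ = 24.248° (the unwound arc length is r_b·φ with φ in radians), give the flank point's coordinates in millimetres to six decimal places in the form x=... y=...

pitch radius r_p = m·N/2 = 2.928·59/2 = 86.376000
base radius r_b = r_p·cos α = 86.376000·cos 14.704° = 83.547189
roll angle φ = 24.248° = 0.42320744 rad
x = r_b·(cos φ + φ·sin φ) = 83.547189·(0.91177638 + 0.42320744·0.41068703) = 90.697340
y = r_b·(sin φ − φ·cos φ) = 83.547189·(0.41068703 − 0.42320744·0.91177638) = 2.073347

x=90.697340 y=2.073347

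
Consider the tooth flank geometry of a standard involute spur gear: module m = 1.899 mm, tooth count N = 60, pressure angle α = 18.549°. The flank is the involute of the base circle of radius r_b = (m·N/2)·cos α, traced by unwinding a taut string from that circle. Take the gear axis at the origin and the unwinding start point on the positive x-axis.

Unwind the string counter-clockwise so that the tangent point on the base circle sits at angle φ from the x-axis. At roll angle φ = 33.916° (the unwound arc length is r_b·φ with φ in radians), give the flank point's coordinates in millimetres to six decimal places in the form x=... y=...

x=62.660229 y=3.605026

pitch radius r_p = m·N/2 = 1.899·60/2 = 56.970000
base radius r_b = r_p·cos α = 56.970000·cos 18.549° = 54.010519
roll angle φ = 33.916° = 0.59194587 rad
x = r_b·(cos φ + φ·sin φ) = 54.010519·(0.82985650 + 0.59194587·0.55797687) = 62.660229
y = r_b·(sin φ − φ·cos φ) = 54.010519·(0.55797687 − 0.59194587·0.82985650) = 3.605026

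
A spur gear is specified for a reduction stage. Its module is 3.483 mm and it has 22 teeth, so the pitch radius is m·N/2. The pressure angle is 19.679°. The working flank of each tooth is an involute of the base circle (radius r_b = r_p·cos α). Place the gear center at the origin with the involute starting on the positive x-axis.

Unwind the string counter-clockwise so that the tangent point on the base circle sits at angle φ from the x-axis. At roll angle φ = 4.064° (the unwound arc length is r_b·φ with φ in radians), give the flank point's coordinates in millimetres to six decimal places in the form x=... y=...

pitch radius r_p = m·N/2 = 3.483·22/2 = 38.313000
base radius r_b = r_p·cos α = 38.313000·cos 19.679° = 36.075292
roll angle φ = 4.064° = 0.07093018 rad
x = r_b·(cos φ + φ·sin φ) = 36.075292·(0.99748551 + 0.07093018·0.07087072) = 36.165927
y = r_b·(sin φ − φ·cos φ) = 36.075292·(0.07087072 − 0.07093018·0.99748551) = 0.004289

x=36.165927 y=0.004289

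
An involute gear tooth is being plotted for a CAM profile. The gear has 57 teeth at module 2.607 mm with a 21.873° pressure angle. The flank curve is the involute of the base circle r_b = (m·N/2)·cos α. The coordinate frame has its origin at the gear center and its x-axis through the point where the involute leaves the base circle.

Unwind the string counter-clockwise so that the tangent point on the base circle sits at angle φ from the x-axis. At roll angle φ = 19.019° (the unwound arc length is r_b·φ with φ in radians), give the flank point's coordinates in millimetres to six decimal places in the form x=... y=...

pitch radius r_p = m·N/2 = 2.607·57/2 = 74.299500
base radius r_b = r_p·cos α = 74.299500·cos 21.873° = 68.950821
roll angle φ = 19.019° = 0.33194417 rad
x = r_b·(cos φ + φ·sin φ) = 68.950821·(0.94541056 + 0.33194417·0.32588168) = 72.645557
y = r_b·(sin φ − φ·cos φ) = 68.950821·(0.32588168 − 0.33194417·0.94541056) = 0.831420

x=72.645557 y=0.831420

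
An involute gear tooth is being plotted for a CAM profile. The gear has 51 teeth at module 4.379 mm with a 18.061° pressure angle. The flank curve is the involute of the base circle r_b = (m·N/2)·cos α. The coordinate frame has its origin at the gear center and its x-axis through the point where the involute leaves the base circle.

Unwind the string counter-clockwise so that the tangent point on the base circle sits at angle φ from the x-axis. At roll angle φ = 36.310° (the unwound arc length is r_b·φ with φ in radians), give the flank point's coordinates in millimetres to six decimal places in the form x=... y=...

pitch radius r_p = m·N/2 = 4.379·51/2 = 111.664500
base radius r_b = r_p·cos α = 111.664500·cos 18.061° = 106.162453
roll angle φ = 36.310° = 0.63372905 rad
x = r_b·(cos φ + φ·sin φ) = 106.162453·(0.80582494 + 0.63372905·0.59215383) = 125.387415
y = r_b·(sin φ − φ·cos φ) = 106.162453·(0.59215383 − 0.63372905·0.80582494) = 8.650027

x=125.387415 y=8.650027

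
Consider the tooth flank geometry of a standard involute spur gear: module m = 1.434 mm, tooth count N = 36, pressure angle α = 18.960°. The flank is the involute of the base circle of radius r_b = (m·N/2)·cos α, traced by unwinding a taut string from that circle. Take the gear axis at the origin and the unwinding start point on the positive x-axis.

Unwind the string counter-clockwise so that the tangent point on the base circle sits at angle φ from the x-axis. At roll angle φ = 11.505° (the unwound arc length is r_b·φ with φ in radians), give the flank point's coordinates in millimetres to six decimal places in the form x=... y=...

pitch radius r_p = m·N/2 = 1.434·36/2 = 25.812000
base radius r_b = r_p·cos α = 25.812000·cos 18.960° = 24.411586
roll angle φ = 11.505° = 0.20080013 rad
x = r_b·(cos φ + φ·sin φ) = 24.411586·(0.97990730 + 0.20080013·0.19945345) = 24.898783
y = r_b·(sin φ − φ·cos φ) = 24.411586·(0.19945345 − 0.20080013·0.97990730) = 0.065617

x=24.898783 y=0.065617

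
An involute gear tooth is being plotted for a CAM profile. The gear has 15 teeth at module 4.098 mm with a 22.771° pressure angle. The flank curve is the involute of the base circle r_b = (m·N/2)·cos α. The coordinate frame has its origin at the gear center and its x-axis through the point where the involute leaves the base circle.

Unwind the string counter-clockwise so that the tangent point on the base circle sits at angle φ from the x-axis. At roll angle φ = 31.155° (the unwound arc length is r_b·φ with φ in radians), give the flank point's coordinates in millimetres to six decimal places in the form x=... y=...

pitch radius r_p = m·N/2 = 4.098·15/2 = 30.735000
base radius r_b = r_p·cos α = 30.735000·cos 22.771° = 28.339489
roll angle φ = 31.155° = 0.54375733 rad
x = r_b·(cos φ + φ·sin φ) = 28.339489·(0.85577085 + 0.54375733·0.51735505) = 32.224449
y = r_b·(sin φ − φ·cos φ) = 28.339489·(0.51735505 − 0.54375733·0.85577085) = 1.474316

x=32.224449 y=1.474316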